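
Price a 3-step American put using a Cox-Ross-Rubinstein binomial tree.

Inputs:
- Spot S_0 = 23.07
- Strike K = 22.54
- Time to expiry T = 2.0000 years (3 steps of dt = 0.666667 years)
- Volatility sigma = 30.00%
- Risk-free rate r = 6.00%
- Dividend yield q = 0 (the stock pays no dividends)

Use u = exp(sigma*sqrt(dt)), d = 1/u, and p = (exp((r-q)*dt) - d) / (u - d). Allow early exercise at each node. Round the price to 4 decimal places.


dt = T/N = 0.666667
u = exp(sigma*sqrt(dt)) = 1.277556; d = 1/u = 0.782744
p = (exp((r-q)*dt) - d) / (u - d) = 0.521545
Discount per step: exp(-r*dt) = 0.960789
Stock lattice S(k, i) with i counting down-moves:
  k=0: S(0,0) = 23.0700
  k=1: S(1,0) = 29.4732; S(1,1) = 18.0579
  k=2: S(2,0) = 37.6537; S(2,1) = 23.0700; S(2,2) = 14.1347
  k=3: S(3,0) = 48.1047; S(3,1) = 29.4732; S(3,2) = 18.0579; S(3,3) = 11.0639
Terminal payoffs V(N, i) = max(K - S_T, 0):
  V(3,0) = 0.000000; V(3,1) = 0.000000; V(3,2) = 4.482085; V(3,3) = 11.476116
Backward induction: V(k, i) = exp(-r*dt) * [p * V(k+1, i) + (1-p) * V(k+1, i+1)]; then take max(V_cont, immediate exercise) for American.
  V(2,0) = exp(-r*dt) * [p*0.000000 + (1-p)*0.000000] = 0.000000; exercise = 0.000000; V(2,0) = max -> 0.000000
  V(2,1) = exp(-r*dt) * [p*0.000000 + (1-p)*4.482085] = 2.060392; exercise = 0.000000; V(2,1) = max -> 2.060392
  V(2,2) = exp(-r*dt) * [p*4.482085 + (1-p)*11.476116] = 7.521461; exercise = 8.405267; V(2,2) = max -> 8.405267
  V(1,0) = exp(-r*dt) * [p*0.000000 + (1-p)*2.060392] = 0.947152; exercise = 0.000000; V(1,0) = max -> 0.947152
  V(1,1) = exp(-r*dt) * [p*2.060392 + (1-p)*8.405267] = 4.896310; exercise = 4.482085; V(1,1) = max -> 4.896310
  V(0,0) = exp(-r*dt) * [p*0.947152 + (1-p)*4.896310] = 2.725422; exercise = 0.000000; V(0,0) = max -> 2.725422

Answer: Price = V(0,0) = 2.7254


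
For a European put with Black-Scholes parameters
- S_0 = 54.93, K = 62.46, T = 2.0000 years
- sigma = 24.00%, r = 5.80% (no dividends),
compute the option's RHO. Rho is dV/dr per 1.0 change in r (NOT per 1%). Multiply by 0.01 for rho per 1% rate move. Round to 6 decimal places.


Answer: Rho = -64.715564

Derivation:
d1 = 0.1329752471; d2 = -0.2064360079
phi(d1) = 0.3954306949; exp(-qT) = 1.0000000000; exp(-rT) = 0.8904752233
N(-d2) = 0.5817748268
Rho = -K*T*exp(-rT)*N(-d2) = -62.4600 * 2.0000 * 0.8904752233 * 0.5817748268 = -64.715564


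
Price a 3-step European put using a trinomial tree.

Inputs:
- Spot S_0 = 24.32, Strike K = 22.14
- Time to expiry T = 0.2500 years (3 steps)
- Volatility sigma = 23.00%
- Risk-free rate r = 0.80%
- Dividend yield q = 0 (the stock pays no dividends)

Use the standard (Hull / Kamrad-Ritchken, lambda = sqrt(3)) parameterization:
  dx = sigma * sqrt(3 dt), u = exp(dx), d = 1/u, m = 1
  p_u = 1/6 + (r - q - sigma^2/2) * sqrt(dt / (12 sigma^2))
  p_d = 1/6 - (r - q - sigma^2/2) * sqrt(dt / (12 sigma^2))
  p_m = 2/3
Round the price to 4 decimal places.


dt = T/N = 0.083333; dx = sigma*sqrt(3*dt) = 0.115000
u = exp(dx) = 1.121873; d = 1/u = 0.891366
p_u = 0.159982, p_m = 0.666667, p_d = 0.173351
Discount per step: exp(-r*dt) = 0.999334
Stock lattice S(k, j) with j the centered position index:
  k=0: S(0,+0) = 24.3200
  k=1: S(1,-1) = 21.6780; S(1,+0) = 24.3200; S(1,+1) = 27.2840
  k=2: S(2,-2) = 19.3231; S(2,-1) = 21.6780; S(2,+0) = 24.3200; S(2,+1) = 27.2840; S(2,+2) = 30.6092
  k=3: S(3,-3) = 17.2239; S(3,-2) = 19.3231; S(3,-1) = 21.6780; S(3,+0) = 24.3200; S(3,+1) = 27.2840; S(3,+2) = 30.6092; S(3,+3) = 34.3396
Terminal payoffs V(N, j) = max(K - S_T, 0):
  V(3,-3) = 4.916081; V(3,-2) = 2.816943; V(3,-1) = 0.461975; V(3,+0) = 0.000000; V(3,+1) = 0.000000; V(3,+2) = 0.000000; V(3,+3) = 0.000000
Backward induction: V(k, j) = exp(-r*dt) * [p_u * V(k+1, j+1) + p_m * V(k+1, j) + p_d * V(k+1, j-1)]
  V(2,-2) = exp(-r*dt) * [p_u*0.461975 + p_m*2.816943 + p_d*4.916081] = 2.802211
  V(2,-1) = exp(-r*dt) * [p_u*0.000000 + p_m*0.461975 + p_d*2.816943] = 0.795774
  V(2,+0) = exp(-r*dt) * [p_u*0.000000 + p_m*0.000000 + p_d*0.461975] = 0.080031
  V(2,+1) = exp(-r*dt) * [p_u*0.000000 + p_m*0.000000 + p_d*0.000000] = 0.000000
  V(2,+2) = exp(-r*dt) * [p_u*0.000000 + p_m*0.000000 + p_d*0.000000] = 0.000000
  V(1,-1) = exp(-r*dt) * [p_u*0.080031 + p_m*0.795774 + p_d*2.802211] = 1.028401
  V(1,+0) = exp(-r*dt) * [p_u*0.000000 + p_m*0.080031 + p_d*0.795774] = 0.191175
  V(1,+1) = exp(-r*dt) * [p_u*0.000000 + p_m*0.000000 + p_d*0.080031] = 0.013864
  V(0,+0) = exp(-r*dt) * [p_u*0.013864 + p_m*0.191175 + p_d*1.028401] = 0.307738

Answer: Price = V(0,0) = 0.3077


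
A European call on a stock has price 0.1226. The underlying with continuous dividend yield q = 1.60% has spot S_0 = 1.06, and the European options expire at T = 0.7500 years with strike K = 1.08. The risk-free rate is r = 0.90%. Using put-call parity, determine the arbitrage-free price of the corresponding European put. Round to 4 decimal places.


Answer: Put price = 0.1480

Derivation:
Put-call parity: C - P = S_0 * exp(-qT) - K * exp(-rT).
S_0 * exp(-qT) = 1.0600 * 0.98807171 = 1.04735602
K * exp(-rT) = 1.0800 * 0.99327273 = 1.07273455
P = C - S*exp(-qT) + K*exp(-rT)
P = 0.1226 - 1.04735602 + 1.07273455 = 0.1480


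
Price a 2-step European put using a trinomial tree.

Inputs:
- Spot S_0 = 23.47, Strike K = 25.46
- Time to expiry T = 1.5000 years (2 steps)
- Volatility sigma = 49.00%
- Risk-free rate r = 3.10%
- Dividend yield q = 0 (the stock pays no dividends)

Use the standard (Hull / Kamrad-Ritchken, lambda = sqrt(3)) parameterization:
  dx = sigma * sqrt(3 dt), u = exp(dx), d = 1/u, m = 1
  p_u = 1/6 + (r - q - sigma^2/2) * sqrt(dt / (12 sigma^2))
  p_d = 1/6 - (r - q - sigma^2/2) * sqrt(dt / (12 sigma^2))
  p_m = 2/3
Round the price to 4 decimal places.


dt = T/N = 0.750000; dx = sigma*sqrt(3*dt) = 0.735000
u = exp(dx) = 2.085482; d = 1/u = 0.479505
p_u = 0.121233, p_m = 0.666667, p_d = 0.212100
Discount per step: exp(-r*dt) = 0.977018
Stock lattice S(k, j) with j the centered position index:
  k=0: S(0,+0) = 23.4700
  k=1: S(1,-1) = 11.2540; S(1,+0) = 23.4700; S(1,+1) = 48.9463
  k=2: S(2,-2) = 5.3964; S(2,-1) = 11.2540; S(2,+0) = 23.4700; S(2,+1) = 48.9463; S(2,+2) = 102.0765
Terminal payoffs V(N, j) = max(K - S_T, 0):
  V(2,-2) = 20.063649; V(2,-1) = 14.206007; V(2,+0) = 1.990000; V(2,+1) = 0.000000; V(2,+2) = 0.000000
Backward induction: V(k, j) = exp(-r*dt) * [p_u * V(k+1, j+1) + p_m * V(k+1, j) + p_d * V(k+1, j-1)]
  V(1,-1) = exp(-r*dt) * [p_u*1.990000 + p_m*14.206007 + p_d*20.063649] = 13.646435
  V(1,+0) = exp(-r*dt) * [p_u*0.000000 + p_m*1.990000 + p_d*14.206007] = 4.240030
  V(1,+1) = exp(-r*dt) * [p_u*0.000000 + p_m*0.000000 + p_d*1.990000] = 0.412380
  V(0,+0) = exp(-r*dt) * [p_u*0.412380 + p_m*4.240030 + p_d*13.646435] = 5.638464

Answer: Price = V(0,0) = 5.6385


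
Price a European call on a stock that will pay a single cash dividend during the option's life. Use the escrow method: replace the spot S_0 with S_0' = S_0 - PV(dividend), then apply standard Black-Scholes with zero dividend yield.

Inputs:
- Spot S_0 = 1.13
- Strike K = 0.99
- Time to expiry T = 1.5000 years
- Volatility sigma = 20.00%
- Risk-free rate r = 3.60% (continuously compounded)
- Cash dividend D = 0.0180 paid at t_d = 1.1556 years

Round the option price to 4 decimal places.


PV(D) = D * exp(-r * t_d) = 0.0180 * 0.95925187 = 0.01726653
S_0' = S_0 - PV(D) = 1.1300 - 0.01726653 = 1.11273347
d1 = (ln(S_0'/K) + (r + sigma^2/2)*T) / (sigma*sqrt(T)) = 0.82004796
d2 = d1 - sigma*sqrt(T) = 0.57509898
exp(-rT) = 0.94743211
N(d1) = 0.79390562; N(d2) = 0.71738782
C = S_0' * N(d1) - K * exp(-rT) * N(d2) = 1.11273347 * 0.79390562 - 0.9900 * 0.94743211 * 0.71738782 = 0.2105

Answer: Price = 0.2105


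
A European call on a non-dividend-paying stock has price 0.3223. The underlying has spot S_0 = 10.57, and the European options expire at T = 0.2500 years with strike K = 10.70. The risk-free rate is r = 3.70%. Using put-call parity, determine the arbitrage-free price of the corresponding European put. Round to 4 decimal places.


Put-call parity: C - P = S_0 * exp(-qT) - K * exp(-rT).
S_0 * exp(-qT) = 10.5700 * 1.00000000 = 10.57000000
K * exp(-rT) = 10.7000 * 0.99079265 = 10.60148135
P = C - S*exp(-qT) + K*exp(-rT)
P = 0.3223 - 10.57000000 + 10.60148135 = 0.3538

Answer: Put price = 0.3538


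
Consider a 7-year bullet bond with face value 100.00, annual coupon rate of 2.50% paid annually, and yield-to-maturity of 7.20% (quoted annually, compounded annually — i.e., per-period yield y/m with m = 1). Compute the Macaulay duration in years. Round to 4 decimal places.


Answer: Macaulay duration = 6.4142 years

Derivation:
Coupon per period c = face * coupon_rate / m = 2.500000
Periods per year m = 1; per-period yield y/m = 0.072000
Number of cashflows N = 7
Cashflows (t years, CF_t, discount factor 1/(1+y/m)^(m*t), PV):
  t = 1.0000: CF_t = 2.500000, DF = 0.932836, PV = 2.332090
  t = 2.0000: CF_t = 2.500000, DF = 0.870183, PV = 2.175457
  t = 3.0000: CF_t = 2.500000, DF = 0.811738, PV = 2.029344
  t = 4.0000: CF_t = 2.500000, DF = 0.757218, PV = 1.893045
  t = 5.0000: CF_t = 2.500000, DF = 0.706360, PV = 1.765900
  t = 6.0000: CF_t = 2.500000, DF = 0.658918, PV = 1.647295
  t = 7.0000: CF_t = 102.500000, DF = 0.614662, PV = 63.002875
Price P = sum_t PV_t = 74.846004
Macaulay numerator sum_t t * PV_t:
  t * PV_t at t = 1.0000: 2.332090
  t * PV_t at t = 2.0000: 4.350913
  t * PV_t at t = 3.0000: 6.088032
  t * PV_t at t = 4.0000: 7.572179
  t * PV_t at t = 5.0000: 8.829499
  t * PV_t at t = 6.0000: 9.883768
  t * PV_t at t = 7.0000: 441.020125
Macaulay duration D = (sum_t t * PV_t) / P = 480.076606 / 74.846004 = 6.414192


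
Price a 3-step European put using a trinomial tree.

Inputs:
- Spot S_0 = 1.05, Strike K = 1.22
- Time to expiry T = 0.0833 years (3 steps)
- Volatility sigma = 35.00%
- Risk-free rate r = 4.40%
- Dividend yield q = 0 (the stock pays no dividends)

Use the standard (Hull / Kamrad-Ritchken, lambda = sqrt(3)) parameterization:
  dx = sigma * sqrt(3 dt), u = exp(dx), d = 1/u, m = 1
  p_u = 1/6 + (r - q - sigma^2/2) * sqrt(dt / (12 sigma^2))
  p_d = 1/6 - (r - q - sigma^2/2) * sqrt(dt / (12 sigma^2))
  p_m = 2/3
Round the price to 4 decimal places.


Answer: Price = V(0,0) = 0.1699

Derivation:
dt = T/N = 0.027767; dx = sigma*sqrt(3*dt) = 0.101016
u = exp(dx) = 1.106294; d = 1/u = 0.903918
p_u = 0.164296, p_m = 0.666667, p_d = 0.169037
Discount per step: exp(-r*dt) = 0.998779
Stock lattice S(k, j) with j the centered position index:
  k=0: S(0,+0) = 1.0500
  k=1: S(1,-1) = 0.9491; S(1,+0) = 1.0500; S(1,+1) = 1.1616
  k=2: S(2,-2) = 0.8579; S(2,-1) = 0.9491; S(2,+0) = 1.0500; S(2,+1) = 1.1616; S(2,+2) = 1.2851
  k=3: S(3,-3) = 0.7755; S(3,-2) = 0.8579; S(3,-1) = 0.9491; S(3,+0) = 1.0500; S(3,+1) = 1.1616; S(3,+2) = 1.2851; S(3,+3) = 1.4217
Terminal payoffs V(N, j) = max(K - S_T, 0):
  V(3,-3) = 0.444508; V(3,-2) = 0.362078; V(3,-1) = 0.270886; V(3,+0) = 0.170000; V(3,+1) = 0.058391; V(3,+2) = 0.000000; V(3,+3) = 0.000000
Backward induction: V(k, j) = exp(-r*dt) * [p_u * V(k+1, j+1) + p_m * V(k+1, j) + p_d * V(k+1, j-1)]
  V(2,-2) = exp(-r*dt) * [p_u*0.270886 + p_m*0.362078 + p_d*0.444508] = 0.360588
  V(2,-1) = exp(-r*dt) * [p_u*0.170000 + p_m*0.270886 + p_d*0.362078] = 0.269396
  V(2,+0) = exp(-r*dt) * [p_u*0.058391 + p_m*0.170000 + p_d*0.270886] = 0.168511
  V(2,+1) = exp(-r*dt) * [p_u*0.000000 + p_m*0.058391 + p_d*0.170000] = 0.067581
  V(2,+2) = exp(-r*dt) * [p_u*0.000000 + p_m*0.000000 + p_d*0.058391] = 0.009858
  V(1,-1) = exp(-r*dt) * [p_u*0.168511 + p_m*0.269396 + p_d*0.360588] = 0.267908
  V(1,+0) = exp(-r*dt) * [p_u*0.067581 + p_m*0.168511 + p_d*0.269396] = 0.168775
  V(1,+1) = exp(-r*dt) * [p_u*0.009858 + p_m*0.067581 + p_d*0.168511] = 0.075066
  V(0,+0) = exp(-r*dt) * [p_u*0.075066 + p_m*0.168775 + p_d*0.267908] = 0.169929


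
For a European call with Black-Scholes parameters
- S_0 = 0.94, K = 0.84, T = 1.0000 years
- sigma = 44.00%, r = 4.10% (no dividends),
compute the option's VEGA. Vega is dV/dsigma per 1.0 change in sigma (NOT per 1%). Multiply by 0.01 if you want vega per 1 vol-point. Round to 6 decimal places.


d1 = 0.5688135987; d2 = 0.1288135987
phi(d1) = 0.3393534843; exp(-qT) = 1.0000000000; exp(-rT) = 0.9598291299
Vega = S * exp(-qT) * phi(d1) * sqrt(T) = 0.9400 * 1.0000000000 * 0.3393534843 * 1.0000000000 = 0.318992

Answer: Vega = 0.318992


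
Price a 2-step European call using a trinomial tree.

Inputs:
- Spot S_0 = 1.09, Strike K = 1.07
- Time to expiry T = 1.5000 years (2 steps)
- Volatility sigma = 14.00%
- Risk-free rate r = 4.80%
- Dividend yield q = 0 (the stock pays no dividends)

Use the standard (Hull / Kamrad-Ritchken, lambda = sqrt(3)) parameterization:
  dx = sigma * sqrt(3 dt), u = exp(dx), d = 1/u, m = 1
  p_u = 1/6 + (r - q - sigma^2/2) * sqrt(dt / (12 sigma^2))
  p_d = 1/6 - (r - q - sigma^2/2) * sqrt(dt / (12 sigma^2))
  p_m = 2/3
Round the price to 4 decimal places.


dt = T/N = 0.750000; dx = sigma*sqrt(3*dt) = 0.210000
u = exp(dx) = 1.233678; d = 1/u = 0.810584
p_u = 0.234881, p_m = 0.666667, p_d = 0.098452
Discount per step: exp(-r*dt) = 0.964640
Stock lattice S(k, j) with j the centered position index:
  k=0: S(0,+0) = 1.0900
  k=1: S(1,-1) = 0.8835; S(1,+0) = 1.0900; S(1,+1) = 1.3447
  k=2: S(2,-2) = 0.7162; S(2,-1) = 0.8835; S(2,+0) = 1.0900; S(2,+1) = 1.3447; S(2,+2) = 1.6589
Terminal payoffs V(N, j) = max(S_T - K, 0):
  V(2,-2) = 0.000000; V(2,-1) = 0.000000; V(2,+0) = 0.020000; V(2,+1) = 0.274709; V(2,+2) = 0.588938
Backward induction: V(k, j) = exp(-r*dt) * [p_u * V(k+1, j+1) + p_m * V(k+1, j) + p_d * V(k+1, j-1)]
  V(1,-1) = exp(-r*dt) * [p_u*0.020000 + p_m*0.000000 + p_d*0.000000] = 0.004532
  V(1,+0) = exp(-r*dt) * [p_u*0.274709 + p_m*0.020000 + p_d*0.000000] = 0.075104
  V(1,+1) = exp(-r*dt) * [p_u*0.588938 + p_m*0.274709 + p_d*0.020000] = 0.312002
  V(0,+0) = exp(-r*dt) * [p_u*0.312002 + p_m*0.075104 + p_d*0.004532] = 0.119421

Answer: Price = V(0,0) = 0.1194


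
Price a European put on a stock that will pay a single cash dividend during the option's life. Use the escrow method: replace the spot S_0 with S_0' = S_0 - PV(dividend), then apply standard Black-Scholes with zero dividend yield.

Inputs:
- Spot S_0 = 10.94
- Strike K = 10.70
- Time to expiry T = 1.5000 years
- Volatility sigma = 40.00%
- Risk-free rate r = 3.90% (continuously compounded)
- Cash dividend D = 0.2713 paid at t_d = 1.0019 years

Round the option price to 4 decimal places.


PV(D) = D * exp(-r * t_d) = 0.2713 * 0.96167945 = 0.26090363
S_0' = S_0 - PV(D) = 10.9400 - 0.26090363 = 10.67909637
d1 = (ln(S_0'/K) + (r + sigma^2/2)*T) / (sigma*sqrt(T)) = 0.36036991
d2 = d1 - sigma*sqrt(T) = -0.12952804
exp(-rT) = 0.94317824
N(-d1) = 0.35928526; N(-d2) = 0.55153008
P = K * exp(-rT) * N(-d2) - S_0' * N(-d1) = 10.7000 * 0.94317824 * 0.55153008 - 10.67909637 * 0.35928526 = 1.7292

Answer: Price = 1.7292


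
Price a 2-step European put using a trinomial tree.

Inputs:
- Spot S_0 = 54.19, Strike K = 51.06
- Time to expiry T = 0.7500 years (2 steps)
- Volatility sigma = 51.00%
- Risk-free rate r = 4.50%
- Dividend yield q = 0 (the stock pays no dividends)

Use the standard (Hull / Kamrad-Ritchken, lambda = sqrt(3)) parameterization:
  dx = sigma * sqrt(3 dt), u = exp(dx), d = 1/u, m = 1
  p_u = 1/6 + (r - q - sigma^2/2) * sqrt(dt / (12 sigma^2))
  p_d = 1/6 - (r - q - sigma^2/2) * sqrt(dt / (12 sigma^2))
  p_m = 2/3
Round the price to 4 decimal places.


Answer: Price = V(0,0) = 6.1492

Derivation:
dt = T/N = 0.375000; dx = sigma*sqrt(3*dt) = 0.540937
u = exp(dx) = 1.717615; d = 1/u = 0.582203
p_u = 0.137187, p_m = 0.666667, p_d = 0.196147
Discount per step: exp(-r*dt) = 0.983267
Stock lattice S(k, j) with j the centered position index:
  k=0: S(0,+0) = 54.1900
  k=1: S(1,-1) = 31.5496; S(1,+0) = 54.1900; S(1,+1) = 93.0776
  k=2: S(2,-2) = 18.3682; S(2,-1) = 31.5496; S(2,+0) = 54.1900; S(2,+1) = 93.0776; S(2,+2) = 159.8714
Terminal payoffs V(N, j) = max(K - S_T, 0):
  V(2,-2) = 32.691761; V(2,-1) = 19.510438; V(2,+0) = 0.000000; V(2,+1) = 0.000000; V(2,+2) = 0.000000
Backward induction: V(k, j) = exp(-r*dt) * [p_u * V(k+1, j+1) + p_m * V(k+1, j) + p_d * V(k+1, j-1)]
  V(1,-1) = exp(-r*dt) * [p_u*0.000000 + p_m*19.510438 + p_d*32.691761] = 19.094391
  V(1,+0) = exp(-r*dt) * [p_u*0.000000 + p_m*0.000000 + p_d*19.510438] = 3.762872
  V(1,+1) = exp(-r*dt) * [p_u*0.000000 + p_m*0.000000 + p_d*0.000000] = 0.000000
  V(0,+0) = exp(-r*dt) * [p_u*0.000000 + p_m*3.762872 + p_d*19.094391] = 6.149236


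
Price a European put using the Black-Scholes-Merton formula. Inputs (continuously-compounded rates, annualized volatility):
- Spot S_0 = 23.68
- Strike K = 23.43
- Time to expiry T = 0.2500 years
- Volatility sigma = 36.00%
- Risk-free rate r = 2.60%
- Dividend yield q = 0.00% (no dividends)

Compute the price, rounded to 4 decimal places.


Answer: Price = 1.4904

Derivation:
d1 = (ln(S/K) + (r - q + 0.5*sigma^2) * T) / (sigma * sqrt(T)) = 0.18507532
d2 = d1 - sigma * sqrt(T) = 0.00507532
exp(-rT) = 0.99352108; exp(-qT) = 1.00000000
P = K * exp(-rT) * N(-d2) - S_0 * exp(-qT) * N(-d1)
N(-d1) = 0.42658498; N(-d2) = 0.49797525
P = 23.4300 * 0.99352108 * 0.49797525 - 23.6800 * 1.00000000 * 0.42658498 = 1.4904


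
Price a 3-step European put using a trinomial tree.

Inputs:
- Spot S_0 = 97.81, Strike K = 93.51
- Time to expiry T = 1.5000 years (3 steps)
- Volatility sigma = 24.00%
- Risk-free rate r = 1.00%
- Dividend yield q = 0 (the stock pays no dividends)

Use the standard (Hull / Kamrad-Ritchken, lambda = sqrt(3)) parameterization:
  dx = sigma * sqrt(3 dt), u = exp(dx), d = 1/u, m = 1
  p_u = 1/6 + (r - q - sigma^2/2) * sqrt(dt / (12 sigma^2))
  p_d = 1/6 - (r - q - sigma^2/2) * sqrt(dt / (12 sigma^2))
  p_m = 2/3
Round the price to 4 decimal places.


Answer: Price = V(0,0) = 8.1443

Derivation:
dt = T/N = 0.500000; dx = sigma*sqrt(3*dt) = 0.293939
u = exp(dx) = 1.341702; d = 1/u = 0.745322
p_u = 0.150677, p_m = 0.666667, p_d = 0.182656
Discount per step: exp(-r*dt) = 0.995012
Stock lattice S(k, j) with j the centered position index:
  k=0: S(0,+0) = 97.8100
  k=1: S(1,-1) = 72.9000; S(1,+0) = 97.8100; S(1,+1) = 131.2318
  k=2: S(2,-2) = 54.3340; S(2,-1) = 72.9000; S(2,+0) = 97.8100; S(2,+1) = 131.2318; S(2,+2) = 176.0740
  k=3: S(3,-3) = 40.4963; S(3,-2) = 54.3340; S(3,-1) = 72.9000; S(3,+0) = 97.8100; S(3,+1) = 131.2318; S(3,+2) = 176.0740; S(3,+3) = 236.2388
Terminal payoffs V(N, j) = max(K - S_T, 0):
  V(3,-3) = 53.013704; V(3,-2) = 39.176049; V(3,-1) = 20.610043; V(3,+0) = 0.000000; V(3,+1) = 0.000000; V(3,+2) = 0.000000; V(3,+3) = 0.000000
Backward induction: V(k, j) = exp(-r*dt) * [p_u * V(k+1, j+1) + p_m * V(k+1, j) + p_d * V(k+1, j-1)]
  V(2,-2) = exp(-r*dt) * [p_u*20.610043 + p_m*39.176049 + p_d*53.013704] = 38.712071
  V(2,-1) = exp(-r*dt) * [p_u*0.000000 + p_m*20.610043 + p_d*39.176049] = 20.791566
  V(2,+0) = exp(-r*dt) * [p_u*0.000000 + p_m*0.000000 + p_d*20.610043] = 3.745780
  V(2,+1) = exp(-r*dt) * [p_u*0.000000 + p_m*0.000000 + p_d*0.000000] = 0.000000
  V(2,+2) = exp(-r*dt) * [p_u*0.000000 + p_m*0.000000 + p_d*0.000000] = 0.000000
  V(1,-1) = exp(-r*dt) * [p_u*3.745780 + p_m*20.791566 + p_d*38.712071] = 21.389240
  V(1,+0) = exp(-r*dt) * [p_u*0.000000 + p_m*3.745780 + p_d*20.791566] = 6.263503
  V(1,+1) = exp(-r*dt) * [p_u*0.000000 + p_m*0.000000 + p_d*3.745780] = 0.680778
  V(0,+0) = exp(-r*dt) * [p_u*0.680778 + p_m*6.263503 + p_d*21.389240] = 8.144304


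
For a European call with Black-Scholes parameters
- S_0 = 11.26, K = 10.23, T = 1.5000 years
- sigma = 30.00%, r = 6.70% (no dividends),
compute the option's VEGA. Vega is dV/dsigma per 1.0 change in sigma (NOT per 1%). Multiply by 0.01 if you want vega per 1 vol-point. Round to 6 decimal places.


d1 = 0.7183320350; d2 = 0.3509085736
phi(d1) = 0.3082207631; exp(-qT) = 1.0000000000; exp(-rT) = 0.9043851124
Vega = S * exp(-qT) * phi(d1) * sqrt(T) = 11.2600 * 1.0000000000 * 0.3082207631 * 1.2247448714 = 4.250558

Answer: Vega = 4.250558


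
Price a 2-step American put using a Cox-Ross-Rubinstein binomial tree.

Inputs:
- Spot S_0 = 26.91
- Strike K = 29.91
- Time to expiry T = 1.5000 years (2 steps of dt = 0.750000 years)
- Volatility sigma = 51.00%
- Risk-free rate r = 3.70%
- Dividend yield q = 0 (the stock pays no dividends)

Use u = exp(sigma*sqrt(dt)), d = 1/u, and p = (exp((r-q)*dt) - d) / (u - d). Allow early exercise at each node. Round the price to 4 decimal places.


dt = T/N = 0.750000
u = exp(sigma*sqrt(dt)) = 1.555307; d = 1/u = 0.642960
p = (exp((r-q)*dt) - d) / (u - d) = 0.422184
Discount per step: exp(-r*dt) = 0.972631
Stock lattice S(k, i) with i counting down-moves:
  k=0: S(0,0) = 26.9100
  k=1: S(1,0) = 41.8533; S(1,1) = 17.3021
  k=2: S(2,0) = 65.0947; S(2,1) = 26.9100; S(2,2) = 11.1245
Terminal payoffs V(N, i) = max(K - S_T, 0):
  V(2,0) = 0.000000; V(2,1) = 3.000000; V(2,2) = 18.785476
Backward induction: V(k, i) = exp(-r*dt) * [p * V(k+1, i) + (1-p) * V(k+1, i+1)]; then take max(V_cont, immediate exercise) for American.
  V(1,0) = exp(-r*dt) * [p*0.000000 + (1-p)*3.000000] = 1.686005; exercise = 0.000000; V(1,0) = max -> 1.686005
  V(1,1) = exp(-r*dt) * [p*3.000000 + (1-p)*18.785476] = 11.789358; exercise = 12.607950; V(1,1) = max -> 12.607950
  V(0,0) = exp(-r*dt) * [p*1.686005 + (1-p)*12.607950] = 7.778012; exercise = 3.000000; V(0,0) = max -> 7.778012

Answer: Price = V(0,0) = 7.7780


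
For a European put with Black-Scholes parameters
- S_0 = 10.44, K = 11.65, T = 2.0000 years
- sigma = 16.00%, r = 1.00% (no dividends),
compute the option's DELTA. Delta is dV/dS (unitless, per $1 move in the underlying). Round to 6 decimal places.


Answer: Delta = -0.611456

Derivation:
d1 = -0.2831149378; d2 = -0.5093891078
phi(d1) = 0.3832700039; exp(-qT) = 1.0000000000; exp(-rT) = 0.9801986733
N(-d1) = 0.6114556344
Delta = -exp(-qT) * N(-d1) = -1.0000000000 * 0.6114556344 = -0.611456


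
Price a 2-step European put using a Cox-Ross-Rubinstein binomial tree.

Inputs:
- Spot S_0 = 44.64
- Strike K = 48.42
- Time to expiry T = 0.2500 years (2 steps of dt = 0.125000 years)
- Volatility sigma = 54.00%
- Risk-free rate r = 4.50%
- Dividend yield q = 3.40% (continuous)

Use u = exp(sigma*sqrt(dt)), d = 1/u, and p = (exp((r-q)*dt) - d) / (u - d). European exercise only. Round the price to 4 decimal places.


dt = T/N = 0.125000
u = exp(sigma*sqrt(dt)) = 1.210361; d = 1/u = 0.826200
p = (exp((r-q)*dt) - d) / (u - d) = 0.455996
Discount per step: exp(-r*dt) = 0.994391
Stock lattice S(k, i) with i counting down-moves:
  k=0: S(0,0) = 44.6400
  k=1: S(1,0) = 54.0305; S(1,1) = 36.8816
  k=2: S(2,0) = 65.3965; S(2,1) = 44.6400; S(2,2) = 30.4715
Terminal payoffs V(N, i) = max(K - S_T, 0):
  V(2,0) = 0.000000; V(2,1) = 3.780000; V(2,2) = 17.948475
Backward induction: V(k, i) = exp(-r*dt) * [p * V(k+1, i) + (1-p) * V(k+1, i+1)].
  V(1,0) = exp(-r*dt) * [p*0.000000 + (1-p)*3.780000] = 2.044799
  V(1,1) = exp(-r*dt) * [p*3.780000 + (1-p)*17.948475] = 11.423264
  V(0,0) = exp(-r*dt) * [p*2.044799 + (1-p)*11.423264] = 7.106630

Answer: Price = V(0,0) = 7.1066


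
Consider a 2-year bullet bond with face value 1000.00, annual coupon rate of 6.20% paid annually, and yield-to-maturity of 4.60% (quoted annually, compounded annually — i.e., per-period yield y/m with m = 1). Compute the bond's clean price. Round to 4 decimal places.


Coupon per period c = face * coupon_rate / m = 62.000000
Periods per year m = 1; per-period yield y/m = 0.046000
Number of cashflows N = 2
Cashflows (t years, CF_t, discount factor 1/(1+y/m)^(m*t), PV):
  t = 1.0000: CF_t = 62.000000, DF = 0.956023, PV = 59.273423
  t = 2.0000: CF_t = 1062.000000, DF = 0.913980, PV = 970.646622
Price P = sum_t PV_t = 1029.920045

Answer: Price = 1029.9200


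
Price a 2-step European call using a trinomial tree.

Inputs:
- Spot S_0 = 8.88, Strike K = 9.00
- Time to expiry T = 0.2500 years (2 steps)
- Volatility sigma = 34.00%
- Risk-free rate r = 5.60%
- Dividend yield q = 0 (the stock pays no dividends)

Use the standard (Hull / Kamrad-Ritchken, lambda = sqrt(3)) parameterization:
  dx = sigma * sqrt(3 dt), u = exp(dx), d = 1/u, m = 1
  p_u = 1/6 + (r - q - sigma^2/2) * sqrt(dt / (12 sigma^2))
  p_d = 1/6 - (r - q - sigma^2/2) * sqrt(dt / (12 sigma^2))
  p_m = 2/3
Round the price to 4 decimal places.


dt = T/N = 0.125000; dx = sigma*sqrt(3*dt) = 0.208207
u = exp(dx) = 1.231468; d = 1/u = 0.812039
p_u = 0.166126, p_m = 0.666667, p_d = 0.167207
Discount per step: exp(-r*dt) = 0.993024
Stock lattice S(k, j) with j the centered position index:
  k=0: S(0,+0) = 8.8800
  k=1: S(1,-1) = 7.2109; S(1,+0) = 8.8800; S(1,+1) = 10.9354
  k=2: S(2,-2) = 5.8555; S(2,-1) = 7.2109; S(2,+0) = 8.8800; S(2,+1) = 10.9354; S(2,+2) = 13.4666
Terminal payoffs V(N, j) = max(S_T - K, 0):
  V(2,-2) = 0.000000; V(2,-1) = 0.000000; V(2,+0) = 0.000000; V(2,+1) = 1.935432; V(2,+2) = 4.466631
Backward induction: V(k, j) = exp(-r*dt) * [p_u * V(k+1, j+1) + p_m * V(k+1, j) + p_d * V(k+1, j-1)]
  V(1,-1) = exp(-r*dt) * [p_u*0.000000 + p_m*0.000000 + p_d*0.000000] = 0.000000
  V(1,+0) = exp(-r*dt) * [p_u*1.935432 + p_m*0.000000 + p_d*0.000000] = 0.319283
  V(1,+1) = exp(-r*dt) * [p_u*4.466631 + p_m*1.935432 + p_d*0.000000] = 2.018137
  V(0,+0) = exp(-r*dt) * [p_u*2.018137 + p_m*0.319283 + p_d*0.000000] = 0.544298

Answer: Price = V(0,0) = 0.5443


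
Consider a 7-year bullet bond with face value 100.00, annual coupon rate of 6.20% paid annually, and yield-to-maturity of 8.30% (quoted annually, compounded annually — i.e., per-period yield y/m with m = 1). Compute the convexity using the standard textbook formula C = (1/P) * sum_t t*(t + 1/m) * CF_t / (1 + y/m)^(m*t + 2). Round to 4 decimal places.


Answer: Convexity = 37.1096

Derivation:
Coupon per period c = face * coupon_rate / m = 6.200000
Periods per year m = 1; per-period yield y/m = 0.083000
Number of cashflows N = 7
Cashflows (t years, CF_t, discount factor 1/(1+y/m)^(m*t), PV):
  t = 1.0000: CF_t = 6.200000, DF = 0.923361, PV = 5.724838
  t = 2.0000: CF_t = 6.200000, DF = 0.852596, PV = 5.286093
  t = 3.0000: CF_t = 6.200000, DF = 0.787254, PV = 4.880972
  t = 4.0000: CF_t = 6.200000, DF = 0.726919, PV = 4.506899
  t = 5.0000: CF_t = 6.200000, DF = 0.671209, PV = 4.161495
  t = 6.0000: CF_t = 6.200000, DF = 0.619768, PV = 3.842563
  t = 7.0000: CF_t = 106.200000, DF = 0.572270, PV = 60.775049
Price P = sum_t PV_t = 89.177910
Convexity numerator sum_t t*(t + 1/m) * CF_t / (1+y/m)^(m*t + 2):
  t = 1.0000: term = 9.761944
  t = 2.0000: term = 27.041396
  t = 3.0000: term = 49.937943
  t = 4.0000: term = 76.851252
  t = 5.0000: term = 106.442177
  t = 6.0000: term = 137.598382
  t = 7.0000: term = 2901.726221
Convexity = (1/P) * sum = 3309.359315 / 89.177910 = 37.109631


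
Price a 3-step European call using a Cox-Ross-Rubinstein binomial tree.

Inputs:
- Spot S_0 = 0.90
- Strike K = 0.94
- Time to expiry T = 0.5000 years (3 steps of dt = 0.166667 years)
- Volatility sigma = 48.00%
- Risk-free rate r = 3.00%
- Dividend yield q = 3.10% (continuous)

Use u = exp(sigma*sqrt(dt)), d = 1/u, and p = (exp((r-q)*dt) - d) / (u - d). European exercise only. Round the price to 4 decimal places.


dt = T/N = 0.166667
u = exp(sigma*sqrt(dt)) = 1.216477; d = 1/u = 0.822046
p = (exp((r-q)*dt) - d) / (u - d) = 0.450744
Discount per step: exp(-r*dt) = 0.995012
Stock lattice S(k, i) with i counting down-moves:
  k=0: S(0,0) = 0.9000
  k=1: S(1,0) = 1.0948; S(1,1) = 0.7398
  k=2: S(2,0) = 1.3318; S(2,1) = 0.9000; S(2,2) = 0.6082
  k=3: S(3,0) = 1.6201; S(3,1) = 1.0948; S(3,2) = 0.7398; S(3,3) = 0.5000
Terminal payoffs V(N, i) = max(S_T - K, 0):
  V(3,0) = 0.680147; V(3,1) = 0.154830; V(3,2) = 0.000000; V(3,3) = 0.000000
Backward induction: V(k, i) = exp(-r*dt) * [p * V(k+1, i) + (1-p) * V(k+1, i+1)].
  V(2,0) = exp(-r*dt) * [p*0.680147 + (1-p)*0.154830] = 0.389660
  V(2,1) = exp(-r*dt) * [p*0.154830 + (1-p)*0.000000] = 0.069440
  V(2,2) = exp(-r*dt) * [p*0.000000 + (1-p)*0.000000] = 0.000000
  V(1,0) = exp(-r*dt) * [p*0.389660 + (1-p)*0.069440] = 0.212711
  V(1,1) = exp(-r*dt) * [p*0.069440 + (1-p)*0.000000] = 0.031144
  V(0,0) = exp(-r*dt) * [p*0.212711 + (1-p)*0.031144] = 0.112421

Answer: Price = V(0,0) = 0.1124


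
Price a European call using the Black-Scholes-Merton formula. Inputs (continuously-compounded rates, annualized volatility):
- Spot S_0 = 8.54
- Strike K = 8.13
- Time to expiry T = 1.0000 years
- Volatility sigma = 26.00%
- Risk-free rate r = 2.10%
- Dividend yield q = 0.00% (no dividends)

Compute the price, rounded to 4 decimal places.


Answer: Price = 1.1736

Derivation:
d1 = (ln(S/K) + (r - q + 0.5*sigma^2) * T) / (sigma * sqrt(T)) = 0.40000032
d2 = d1 - sigma * sqrt(T) = 0.14000032
exp(-rT) = 0.97921896; exp(-qT) = 1.00000000
C = S_0 * exp(-qT) * N(d1) - K * exp(-rT) * N(d2)
N(d1) = 0.65542186; N(d2) = 0.55567013
C = 8.5400 * 1.00000000 * 0.65542186 - 8.1300 * 0.97921896 * 0.55567013 = 1.1736


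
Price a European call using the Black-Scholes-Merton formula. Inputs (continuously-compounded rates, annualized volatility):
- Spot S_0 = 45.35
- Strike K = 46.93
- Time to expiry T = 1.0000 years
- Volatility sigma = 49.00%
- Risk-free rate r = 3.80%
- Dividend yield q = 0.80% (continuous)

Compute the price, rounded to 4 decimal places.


Answer: Price = 8.6304

Derivation:
d1 = (ln(S/K) + (r - q + 0.5*sigma^2) * T) / (sigma * sqrt(T)) = 0.23633275
d2 = d1 - sigma * sqrt(T) = -0.25366725
exp(-rT) = 0.96271294; exp(-qT) = 0.99203191
C = S_0 * exp(-qT) * N(d1) - K * exp(-rT) * N(d2)
N(d1) = 0.59341276; N(d2) = 0.39987632
C = 45.3500 * 0.99203191 * 0.59341276 - 46.9300 * 0.96271294 * 0.39987632 = 8.6304


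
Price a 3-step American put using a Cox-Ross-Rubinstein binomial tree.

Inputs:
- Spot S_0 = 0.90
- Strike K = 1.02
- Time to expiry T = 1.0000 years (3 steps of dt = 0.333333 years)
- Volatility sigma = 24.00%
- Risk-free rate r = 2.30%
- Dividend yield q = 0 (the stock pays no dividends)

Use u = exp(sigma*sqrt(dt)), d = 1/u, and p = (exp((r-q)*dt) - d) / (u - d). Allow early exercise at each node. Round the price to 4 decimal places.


dt = T/N = 0.333333
u = exp(sigma*sqrt(dt)) = 1.148623; d = 1/u = 0.870607
p = (exp((r-q)*dt) - d) / (u - d) = 0.493097
Discount per step: exp(-r*dt) = 0.992363
Stock lattice S(k, i) with i counting down-moves:
  k=0: S(0,0) = 0.9000
  k=1: S(1,0) = 1.0338; S(1,1) = 0.7835
  k=2: S(2,0) = 1.1874; S(2,1) = 0.9000; S(2,2) = 0.6822
  k=3: S(3,0) = 1.3639; S(3,1) = 1.0338; S(3,2) = 0.7835; S(3,3) = 0.5939
Terminal payoffs V(N, i) = max(K - S_T, 0):
  V(3,0) = 0.000000; V(3,1) = 0.000000; V(3,2) = 0.236453; V(3,3) = 0.426105
Backward induction: V(k, i) = exp(-r*dt) * [p * V(k+1, i) + (1-p) * V(k+1, i+1)]; then take max(V_cont, immediate exercise) for American.
  V(2,0) = exp(-r*dt) * [p*0.000000 + (1-p)*0.000000] = 0.000000; exercise = 0.000000; V(2,0) = max -> 0.000000
  V(2,1) = exp(-r*dt) * [p*0.000000 + (1-p)*0.236453] = 0.118944; exercise = 0.120000; V(2,1) = max -> 0.120000
  V(2,2) = exp(-r*dt) * [p*0.236453 + (1-p)*0.426105] = 0.330048; exercise = 0.337838; V(2,2) = max -> 0.337838
  V(1,0) = exp(-r*dt) * [p*0.000000 + (1-p)*0.120000] = 0.060364; exercise = 0.000000; V(1,0) = max -> 0.060364
  V(1,1) = exp(-r*dt) * [p*0.120000 + (1-p)*0.337838] = 0.228663; exercise = 0.236453; V(1,1) = max -> 0.236453
  V(0,0) = exp(-r*dt) * [p*0.060364 + (1-p)*0.236453] = 0.148481; exercise = 0.120000; V(0,0) = max -> 0.148481

Answer: Price = V(0,0) = 0.1485


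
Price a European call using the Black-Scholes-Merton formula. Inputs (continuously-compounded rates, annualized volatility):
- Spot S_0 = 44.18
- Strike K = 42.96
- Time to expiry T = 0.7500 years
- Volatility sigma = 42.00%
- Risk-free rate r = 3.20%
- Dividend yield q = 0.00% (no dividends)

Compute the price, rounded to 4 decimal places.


d1 = (ln(S/K) + (r - q + 0.5*sigma^2) * T) / (sigma * sqrt(T)) = 0.32483581
d2 = d1 - sigma * sqrt(T) = -0.03889486
exp(-rT) = 0.97628571; exp(-qT) = 1.00000000
C = S_0 * exp(-qT) * N(d1) - K * exp(-rT) * N(d2)
N(d1) = 0.62734733; N(d2) = 0.48448711
C = 44.1800 * 1.00000000 * 0.62734733 - 42.9600 * 0.97628571 * 0.48448711 = 7.3962

Answer: Price = 7.3962


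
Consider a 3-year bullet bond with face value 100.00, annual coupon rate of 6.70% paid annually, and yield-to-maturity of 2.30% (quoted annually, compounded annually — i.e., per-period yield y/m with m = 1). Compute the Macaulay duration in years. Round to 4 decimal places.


Answer: Macaulay duration = 2.8268 years

Derivation:
Coupon per period c = face * coupon_rate / m = 6.700000
Periods per year m = 1; per-period yield y/m = 0.023000
Number of cashflows N = 3
Cashflows (t years, CF_t, discount factor 1/(1+y/m)^(m*t), PV):
  t = 1.0000: CF_t = 6.700000, DF = 0.977517, PV = 6.549365
  t = 2.0000: CF_t = 6.700000, DF = 0.955540, PV = 6.402116
  t = 3.0000: CF_t = 106.700000, DF = 0.934056, PV = 99.663818
Price P = sum_t PV_t = 112.615298
Macaulay numerator sum_t t * PV_t:
  t * PV_t at t = 1.0000: 6.549365
  t * PV_t at t = 2.0000: 12.804232
  t * PV_t at t = 3.0000: 298.991453
Macaulay duration D = (sum_t t * PV_t) / P = 318.345049 / 112.615298 = 2.826837


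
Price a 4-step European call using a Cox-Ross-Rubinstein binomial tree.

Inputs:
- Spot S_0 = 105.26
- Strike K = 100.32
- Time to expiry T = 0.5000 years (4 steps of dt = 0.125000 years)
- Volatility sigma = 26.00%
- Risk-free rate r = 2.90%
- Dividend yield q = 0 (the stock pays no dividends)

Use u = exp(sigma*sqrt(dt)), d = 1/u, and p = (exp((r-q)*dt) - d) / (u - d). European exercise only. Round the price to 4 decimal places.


dt = T/N = 0.125000
u = exp(sigma*sqrt(dt)) = 1.096281; d = 1/u = 0.912175
p = (exp((r-q)*dt) - d) / (u - d) = 0.496761
Discount per step: exp(-r*dt) = 0.996382
Stock lattice S(k, i) with i counting down-moves:
  k=0: S(0,0) = 105.2600
  k=1: S(1,0) = 115.3946; S(1,1) = 96.0155
  k=2: S(2,0) = 126.5049; S(2,1) = 105.2600; S(2,2) = 87.5829
  k=3: S(3,0) = 138.6850; S(3,1) = 115.3946; S(3,2) = 96.0155; S(3,3) = 79.8909
  k=4: S(4,0) = 152.0378; S(4,1) = 126.5049; S(4,2) = 105.2600; S(4,3) = 87.5829; S(4,4) = 72.8744
Terminal payoffs V(N, i) = max(S_T - K, 0):
  V(4,0) = 51.717774; V(4,1) = 26.184925; V(4,2) = 4.940000; V(4,3) = 0.000000; V(4,4) = 0.000000
Backward induction: V(k, i) = exp(-r*dt) * [p * V(k+1, i) + (1-p) * V(k+1, i+1)].
  V(3,0) = exp(-r*dt) * [p*51.717774 + (1-p)*26.184925] = 38.727995
  V(3,1) = exp(-r*dt) * [p*26.184925 + (1-p)*4.940000] = 15.437579
  V(3,2) = exp(-r*dt) * [p*4.940000 + (1-p)*0.000000] = 2.445118
  V(3,3) = exp(-r*dt) * [p*0.000000 + (1-p)*0.000000] = 0.000000
  V(2,0) = exp(-r*dt) * [p*38.727995 + (1-p)*15.437579] = 26.909615
  V(2,1) = exp(-r*dt) * [p*15.437579 + (1-p)*2.445118] = 8.867059
  V(2,2) = exp(-r*dt) * [p*2.445118 + (1-p)*0.000000] = 1.210243
  V(1,0) = exp(-r*dt) * [p*26.909615 + (1-p)*8.867059] = 17.765373
  V(1,1) = exp(-r*dt) * [p*8.867059 + (1-p)*1.210243] = 4.995705
  V(0,0) = exp(-r*dt) * [p*17.765373 + (1-p)*4.995705] = 11.298143

Answer: Price = V(0,0) = 11.2981


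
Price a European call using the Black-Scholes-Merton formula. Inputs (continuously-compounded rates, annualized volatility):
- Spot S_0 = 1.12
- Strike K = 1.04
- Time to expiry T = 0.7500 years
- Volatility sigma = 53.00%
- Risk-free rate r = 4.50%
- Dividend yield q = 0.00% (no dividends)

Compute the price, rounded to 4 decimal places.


d1 = (ln(S/K) + (r - q + 0.5*sigma^2) * T) / (sigma * sqrt(T)) = 0.46448477
d2 = d1 - sigma * sqrt(T) = 0.00549130
exp(-rT) = 0.96681318; exp(-qT) = 1.00000000
C = S_0 * exp(-qT) * N(d1) - K * exp(-rT) * N(d2)
N(d1) = 0.67884976; N(d2) = 0.50219070
C = 1.1200 * 1.00000000 * 0.67884976 - 1.0400 * 0.96681318 * 0.50219070 = 0.2554

Answer: Price = 0.2554


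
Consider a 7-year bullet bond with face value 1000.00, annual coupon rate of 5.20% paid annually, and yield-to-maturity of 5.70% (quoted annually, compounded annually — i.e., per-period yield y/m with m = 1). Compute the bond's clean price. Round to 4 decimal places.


Coupon per period c = face * coupon_rate / m = 52.000000
Periods per year m = 1; per-period yield y/m = 0.057000
Number of cashflows N = 7
Cashflows (t years, CF_t, discount factor 1/(1+y/m)^(m*t), PV):
  t = 1.0000: CF_t = 52.000000, DF = 0.946074, PV = 49.195837
  t = 2.0000: CF_t = 52.000000, DF = 0.895056, PV = 46.542892
  t = 3.0000: CF_t = 52.000000, DF = 0.846789, PV = 44.033011
  t = 4.0000: CF_t = 52.000000, DF = 0.801125, PV = 41.658478
  t = 5.0000: CF_t = 52.000000, DF = 0.757923, PV = 39.411994
  t = 6.0000: CF_t = 52.000000, DF = 0.717051, PV = 37.286655
  t = 7.0000: CF_t = 1052.000000, DF = 0.678383, PV = 713.659134
Price P = sum_t PV_t = 971.788001

Answer: Price = 971.7880


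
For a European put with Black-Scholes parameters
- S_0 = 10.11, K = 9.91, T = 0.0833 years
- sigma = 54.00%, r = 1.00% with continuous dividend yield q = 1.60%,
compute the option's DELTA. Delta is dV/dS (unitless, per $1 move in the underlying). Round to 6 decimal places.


Answer: Delta = -0.419039

Derivation:
d1 = 0.2029216314; d2 = 0.0470682387
phi(d1) = 0.3908125962; exp(-qT) = 0.9986680878; exp(-rT) = 0.9991673468
N(-d1) = 0.4195981433
Delta = -exp(-qT) * N(-d1) = -0.9986680878 * 0.4195981433 = -0.419039


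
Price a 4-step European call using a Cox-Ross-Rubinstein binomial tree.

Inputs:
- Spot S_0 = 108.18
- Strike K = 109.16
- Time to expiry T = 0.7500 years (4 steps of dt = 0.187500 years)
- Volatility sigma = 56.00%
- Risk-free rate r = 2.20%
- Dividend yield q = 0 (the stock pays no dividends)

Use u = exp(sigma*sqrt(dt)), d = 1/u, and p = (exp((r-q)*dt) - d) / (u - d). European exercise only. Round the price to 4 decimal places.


Answer: Price = V(0,0) = 19.9898

Derivation:
dt = T/N = 0.187500
u = exp(sigma*sqrt(dt)) = 1.274415; d = 1/u = 0.784674
p = (exp((r-q)*dt) - d) / (u - d) = 0.448114
Discount per step: exp(-r*dt) = 0.995883
Stock lattice S(k, i) with i counting down-moves:
  k=0: S(0,0) = 108.1800
  k=1: S(1,0) = 137.8662; S(1,1) = 84.8860
  k=2: S(2,0) = 175.6987; S(2,1) = 108.1800; S(2,2) = 66.6078
  k=3: S(3,0) = 223.9131; S(3,1) = 137.8662; S(3,2) = 84.8860; S(3,3) = 52.2654
  k=4: S(4,0) = 285.3581; S(4,1) = 175.6987; S(4,2) = 108.1800; S(4,3) = 66.6078; S(4,4) = 41.0113
Terminal payoffs V(N, i) = max(S_T - K, 0):
  V(4,0) = 176.198122; V(4,1) = 66.538724; V(4,2) = 0.000000; V(4,3) = 0.000000; V(4,4) = 0.000000
Backward induction: V(k, i) = exp(-r*dt) * [p * V(k+1, i) + (1-p) * V(k+1, i+1)].
  V(3,0) = exp(-r*dt) * [p*176.198122 + (1-p)*66.538724] = 115.202416
  V(3,1) = exp(-r*dt) * [p*66.538724 + (1-p)*0.000000] = 29.694176
  V(3,2) = exp(-r*dt) * [p*0.000000 + (1-p)*0.000000] = 0.000000
  V(3,3) = exp(-r*dt) * [p*0.000000 + (1-p)*0.000000] = 0.000000
  V(2,0) = exp(-r*dt) * [p*115.202416 + (1-p)*29.694176] = 67.731624
  V(2,1) = exp(-r*dt) * [p*29.694176 + (1-p)*0.000000] = 13.251593
  V(2,2) = exp(-r*dt) * [p*0.000000 + (1-p)*0.000000] = 0.000000
  V(1,0) = exp(-r*dt) * [p*67.731624 + (1-p)*13.251593] = 37.509796
  V(1,1) = exp(-r*dt) * [p*13.251593 + (1-p)*0.000000] = 5.913776
  V(0,0) = exp(-r*dt) * [p*37.509796 + (1-p)*5.913776] = 19.989759


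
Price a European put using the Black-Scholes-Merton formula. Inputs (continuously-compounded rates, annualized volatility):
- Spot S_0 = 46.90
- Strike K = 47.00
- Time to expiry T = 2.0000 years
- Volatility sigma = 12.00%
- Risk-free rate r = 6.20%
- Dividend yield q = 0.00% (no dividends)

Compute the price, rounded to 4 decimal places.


Answer: Price = 1.0354

Derivation:
d1 = (ln(S/K) + (r - q + 0.5*sigma^2) * T) / (sigma * sqrt(T)) = 0.80297911
d2 = d1 - sigma * sqrt(T) = 0.63327348
exp(-rT) = 0.88337984; exp(-qT) = 1.00000000
P = K * exp(-rT) * N(-d2) - S_0 * exp(-qT) * N(-d1)
N(-d1) = 0.21099340; N(-d2) = 0.26327753
P = 47.0000 * 0.88337984 * 0.26327753 - 46.9000 * 1.00000000 * 0.21099340 = 1.0354


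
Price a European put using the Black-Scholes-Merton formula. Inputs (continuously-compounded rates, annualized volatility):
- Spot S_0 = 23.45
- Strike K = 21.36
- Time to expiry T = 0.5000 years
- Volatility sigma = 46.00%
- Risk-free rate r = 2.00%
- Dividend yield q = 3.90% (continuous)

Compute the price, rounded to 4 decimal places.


d1 = (ln(S/K) + (r - q + 0.5*sigma^2) * T) / (sigma * sqrt(T)) = 0.42042258
d2 = d1 - sigma * sqrt(T) = 0.09515346
exp(-rT) = 0.99004983; exp(-qT) = 0.98068890
P = K * exp(-rT) * N(-d2) - S_0 * exp(-qT) * N(-d1)
N(-d1) = 0.33708839; N(-d2) = 0.46209647
P = 21.3600 * 0.99004983 * 0.46209647 - 23.4500 * 0.98068890 * 0.33708839 = 2.0201

Answer: Price = 2.0201
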